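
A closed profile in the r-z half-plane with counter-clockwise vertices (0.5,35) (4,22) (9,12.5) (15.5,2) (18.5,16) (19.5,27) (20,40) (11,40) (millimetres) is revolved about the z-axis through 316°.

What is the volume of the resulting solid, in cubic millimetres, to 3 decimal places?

Volume = 29714.392 mm³

Profile (r,z), 8 vertices: (0.5,35) (4,22) (9,12.5) (15.5,2) (18.5,16) (19.5,27) (20,40) (11,40)
edge 0: (0.5,35)→(4,22)  cross = 0.5·22 − 4·35 = -129.0000; (r_i+r_j)·cross = 4.5·-129.0000 = -580.5000
edge 1: (4,22)→(9,12.5)  cross = 4·12.5 − 9·22 = -148.0000; (r_i+r_j)·cross = 13·-148.0000 = -1924.0000
edge 2: (9,12.5)→(15.5,2)  cross = 9·2 − 15.5·12.5 = -175.7500; (r_i+r_j)·cross = 24.5·-175.7500 = -4305.8750
edge 3: (15.5,2)→(18.5,16)  cross = 15.5·16 − 18.5·2 = 211.0000; (r_i+r_j)·cross = 34·211.0000 = 7174.0000
edge 4: (18.5,16)→(19.5,27)  cross = 18.5·27 − 19.5·16 = 187.5000; (r_i+r_j)·cross = 38·187.5000 = 7125.0000
edge 5: (19.5,27)→(20,40)  cross = 19.5·40 − 20·27 = 240.0000; (r_i+r_j)·cross = 39.5·240.0000 = 9480.0000
edge 6: (20,40)→(11,40)  cross = 20·40 − 11·40 = 360.0000; (r_i+r_j)·cross = 31·360.0000 = 11160.0000
edge 7: (11,40)→(0.5,35)  cross = 11·35 − 0.5·40 = 365.0000; (r_i+r_j)·cross = 11.5·365.0000 = 4197.5000
Σcross = 910.7500 → A = |Σcross|/2 = 455.3750 mm²
Σ(r_i+r_j)·cross = 32326.1250 → first moment M = |Σ|/6 = 5387.6875
R_c = M/A = 5387.6875/455.3750 = 11.8313 mm
θ = 316° = 5.515240 rad
V = θ·R_c·A = 5.515240·11.8313·455.3750 = 29714.392 mm³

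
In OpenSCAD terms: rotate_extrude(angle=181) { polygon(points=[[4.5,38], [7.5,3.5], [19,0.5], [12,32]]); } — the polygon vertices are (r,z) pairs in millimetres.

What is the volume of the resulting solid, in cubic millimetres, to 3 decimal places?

Profile (r,z), 4 vertices: (4.5,38) (7.5,3.5) (19,0.5) (12,32)
edge 0: (4.5,38)→(7.5,3.5)  cross = 4.5·3.5 − 7.5·38 = -269.2500; (r_i+r_j)·cross = 12·-269.2500 = -3231.0000
edge 1: (7.5,3.5)→(19,0.5)  cross = 7.5·0.5 − 19·3.5 = -62.7500; (r_i+r_j)·cross = 26.5·-62.7500 = -1662.8750
edge 2: (19,0.5)→(12,32)  cross = 19·32 − 12·0.5 = 602.0000; (r_i+r_j)·cross = 31·602.0000 = 18662.0000
edge 3: (12,32)→(4.5,38)  cross = 12·38 − 4.5·32 = 312.0000; (r_i+r_j)·cross = 16.5·312.0000 = 5148.0000
Σcross = 582.0000 → A = |Σcross|/2 = 291.0000 mm²
Σ(r_i+r_j)·cross = 18916.1250 → first moment M = |Σ|/6 = 3152.6875
R_c = M/A = 3152.6875/291.0000 = 10.8340 mm
θ = 181° = 3.159046 rad
V = θ·R_c·A = 3.159046·10.8340·291.0000 = 9959.485 mm³

Volume = 9959.485 mm³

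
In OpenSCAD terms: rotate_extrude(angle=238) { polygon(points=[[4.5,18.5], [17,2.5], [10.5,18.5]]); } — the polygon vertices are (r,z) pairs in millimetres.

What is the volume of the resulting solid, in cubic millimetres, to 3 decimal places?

Volume = 2126.788 mm³

Profile (r,z), 3 vertices: (4.5,18.5) (17,2.5) (10.5,18.5)
edge 0: (4.5,18.5)→(17,2.5)  cross = 4.5·2.5 − 17·18.5 = -303.2500; (r_i+r_j)·cross = 21.5·-303.2500 = -6519.8750
edge 1: (17,2.5)→(10.5,18.5)  cross = 17·18.5 − 10.5·2.5 = 288.2500; (r_i+r_j)·cross = 27.5·288.2500 = 7926.8750
edge 2: (10.5,18.5)→(4.5,18.5)  cross = 10.5·18.5 − 4.5·18.5 = 111.0000; (r_i+r_j)·cross = 15·111.0000 = 1665.0000
Σcross = 96.0000 → A = |Σcross|/2 = 48.0000 mm²
Σ(r_i+r_j)·cross = 3072.0000 → first moment M = |Σ|/6 = 512.0000
R_c = M/A = 512.0000/48.0000 = 10.6667 mm
θ = 238° = 4.153884 rad
V = θ·R_c·A = 4.153884·10.6667·48.0000 = 2126.788 mm³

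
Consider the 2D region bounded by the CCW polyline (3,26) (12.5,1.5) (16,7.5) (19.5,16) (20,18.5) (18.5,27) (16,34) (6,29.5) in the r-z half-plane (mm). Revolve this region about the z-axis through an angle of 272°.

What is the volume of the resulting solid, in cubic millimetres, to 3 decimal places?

Profile (r,z), 8 vertices: (3,26) (12.5,1.5) (16,7.5) (19.5,16) (20,18.5) (18.5,27) (16,34) (6,29.5)
edge 0: (3,26)→(12.5,1.5)  cross = 3·1.5 − 12.5·26 = -320.5000; (r_i+r_j)·cross = 15.5·-320.5000 = -4967.7500
edge 1: (12.5,1.5)→(16,7.5)  cross = 12.5·7.5 − 16·1.5 = 69.7500; (r_i+r_j)·cross = 28.5·69.7500 = 1987.8750
edge 2: (16,7.5)→(19.5,16)  cross = 16·16 − 19.5·7.5 = 109.7500; (r_i+r_j)·cross = 35.5·109.7500 = 3896.1250
edge 3: (19.5,16)→(20,18.5)  cross = 19.5·18.5 − 20·16 = 40.7500; (r_i+r_j)·cross = 39.5·40.7500 = 1609.6250
edge 4: (20,18.5)→(18.5,27)  cross = 20·27 − 18.5·18.5 = 197.7500; (r_i+r_j)·cross = 38.5·197.7500 = 7613.3750
edge 5: (18.5,27)→(16,34)  cross = 18.5·34 − 16·27 = 197.0000; (r_i+r_j)·cross = 34.5·197.0000 = 6796.5000
edge 6: (16,34)→(6,29.5)  cross = 16·29.5 − 6·34 = 268.0000; (r_i+r_j)·cross = 22·268.0000 = 5896.0000
edge 7: (6,29.5)→(3,26)  cross = 6·26 − 3·29.5 = 67.5000; (r_i+r_j)·cross = 9·67.5000 = 607.5000
Σcross = 630.0000 → A = |Σcross|/2 = 315.0000 mm²
Σ(r_i+r_j)·cross = 23439.2500 → first moment M = |Σ|/6 = 3906.5417
R_c = M/A = 3906.5417/315.0000 = 12.4017 mm
θ = 272° = 4.747296 rad
V = θ·R_c·A = 4.747296·12.4017·315.0000 = 18545.508 mm³

Volume = 18545.508 mm³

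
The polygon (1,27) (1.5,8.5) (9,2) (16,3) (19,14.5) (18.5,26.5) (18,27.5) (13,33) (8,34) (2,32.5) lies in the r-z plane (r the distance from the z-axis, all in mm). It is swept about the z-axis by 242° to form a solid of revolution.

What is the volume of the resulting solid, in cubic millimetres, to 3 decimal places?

Volume = 19839.408 mm³

Profile (r,z), 10 vertices: (1,27) (1.5,8.5) (9,2) (16,3) (19,14.5) (18.5,26.5) (18,27.5) (13,33) (8,34) (2,32.5)
edge 0: (1,27)→(1.5,8.5)  cross = 1·8.5 − 1.5·27 = -32.0000; (r_i+r_j)·cross = 2.5·-32.0000 = -80.0000
edge 1: (1.5,8.5)→(9,2)  cross = 1.5·2 − 9·8.5 = -73.5000; (r_i+r_j)·cross = 10.5·-73.5000 = -771.7500
edge 2: (9,2)→(16,3)  cross = 9·3 − 16·2 = -5.0000; (r_i+r_j)·cross = 25·-5.0000 = -125.0000
edge 3: (16,3)→(19,14.5)  cross = 16·14.5 − 19·3 = 175.0000; (r_i+r_j)·cross = 35·175.0000 = 6125.0000
edge 4: (19,14.5)→(18.5,26.5)  cross = 19·26.5 − 18.5·14.5 = 235.2500; (r_i+r_j)·cross = 37.5·235.2500 = 8821.8750
edge 5: (18.5,26.5)→(18,27.5)  cross = 18.5·27.5 − 18·26.5 = 31.7500; (r_i+r_j)·cross = 36.5·31.7500 = 1158.8750
edge 6: (18,27.5)→(13,33)  cross = 18·33 − 13·27.5 = 236.5000; (r_i+r_j)·cross = 31·236.5000 = 7331.5000
edge 7: (13,33)→(8,34)  cross = 13·34 − 8·33 = 178.0000; (r_i+r_j)·cross = 21·178.0000 = 3738.0000
edge 8: (8,34)→(2,32.5)  cross = 8·32.5 − 2·34 = 192.0000; (r_i+r_j)·cross = 10·192.0000 = 1920.0000
edge 9: (2,32.5)→(1,27)  cross = 2·27 − 1·32.5 = 21.5000; (r_i+r_j)·cross = 3·21.5000 = 64.5000
Σcross = 959.5000 → A = |Σcross|/2 = 479.7500 mm²
Σ(r_i+r_j)·cross = 28183.0000 → first moment M = |Σ|/6 = 4697.1667
R_c = M/A = 4697.1667/479.7500 = 9.7909 mm
θ = 242° = 4.223697 rad
V = θ·R_c·A = 4.223697·9.7909·479.7500 = 19839.408 mm³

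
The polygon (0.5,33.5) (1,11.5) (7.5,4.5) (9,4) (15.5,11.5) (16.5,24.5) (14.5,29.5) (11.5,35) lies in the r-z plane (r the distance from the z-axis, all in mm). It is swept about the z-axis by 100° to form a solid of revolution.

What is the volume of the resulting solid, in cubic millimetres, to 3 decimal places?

Profile (r,z), 8 vertices: (0.5,33.5) (1,11.5) (7.5,4.5) (9,4) (15.5,11.5) (16.5,24.5) (14.5,29.5) (11.5,35)
edge 0: (0.5,33.5)→(1,11.5)  cross = 0.5·11.5 − 1·33.5 = -27.7500; (r_i+r_j)·cross = 1.5·-27.7500 = -41.6250
edge 1: (1,11.5)→(7.5,4.5)  cross = 1·4.5 − 7.5·11.5 = -81.7500; (r_i+r_j)·cross = 8.5·-81.7500 = -694.8750
edge 2: (7.5,4.5)→(9,4)  cross = 7.5·4 − 9·4.5 = -10.5000; (r_i+r_j)·cross = 16.5·-10.5000 = -173.2500
edge 3: (9,4)→(15.5,11.5)  cross = 9·11.5 − 15.5·4 = 41.5000; (r_i+r_j)·cross = 24.5·41.5000 = 1016.7500
edge 4: (15.5,11.5)→(16.5,24.5)  cross = 15.5·24.5 − 16.5·11.5 = 190.0000; (r_i+r_j)·cross = 32·190.0000 = 6080.0000
edge 5: (16.5,24.5)→(14.5,29.5)  cross = 16.5·29.5 − 14.5·24.5 = 131.5000; (r_i+r_j)·cross = 31·131.5000 = 4076.5000
edge 6: (14.5,29.5)→(11.5,35)  cross = 14.5·35 − 11.5·29.5 = 168.2500; (r_i+r_j)·cross = 26·168.2500 = 4374.5000
edge 7: (11.5,35)→(0.5,33.5)  cross = 11.5·33.5 − 0.5·35 = 367.7500; (r_i+r_j)·cross = 12·367.7500 = 4413.0000
Σcross = 779.0000 → A = |Σcross|/2 = 389.5000 mm²
Σ(r_i+r_j)·cross = 19051.0000 → first moment M = |Σ|/6 = 3175.1667
R_c = M/A = 3175.1667/389.5000 = 8.1519 mm
θ = 100° = 1.745329 rad
V = θ·R_c·A = 1.745329·8.1519·389.5000 = 5541.711 mm³

Volume = 5541.711 mm³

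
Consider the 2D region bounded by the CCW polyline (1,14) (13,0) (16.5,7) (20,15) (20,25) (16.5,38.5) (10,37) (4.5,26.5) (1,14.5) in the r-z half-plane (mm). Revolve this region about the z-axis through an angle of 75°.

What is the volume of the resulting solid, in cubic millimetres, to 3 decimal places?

Volume = 7139.515 mm³

Profile (r,z), 9 vertices: (1,14) (13,0) (16.5,7) (20,15) (20,25) (16.5,38.5) (10,37) (4.5,26.5) (1,14.5)
edge 0: (1,14)→(13,0)  cross = 1·0 − 13·14 = -182.0000; (r_i+r_j)·cross = 14·-182.0000 = -2548.0000
edge 1: (13,0)→(16.5,7)  cross = 13·7 − 16.5·0 = 91.0000; (r_i+r_j)·cross = 29.5·91.0000 = 2684.5000
edge 2: (16.5,7)→(20,15)  cross = 16.5·15 − 20·7 = 107.5000; (r_i+r_j)·cross = 36.5·107.5000 = 3923.7500
edge 3: (20,15)→(20,25)  cross = 20·25 − 20·15 = 200.0000; (r_i+r_j)·cross = 40·200.0000 = 8000.0000
edge 4: (20,25)→(16.5,38.5)  cross = 20·38.5 − 16.5·25 = 357.5000; (r_i+r_j)·cross = 36.5·357.5000 = 13048.7500
edge 5: (16.5,38.5)→(10,37)  cross = 16.5·37 − 10·38.5 = 225.5000; (r_i+r_j)·cross = 26.5·225.5000 = 5975.7500
edge 6: (10,37)→(4.5,26.5)  cross = 10·26.5 − 4.5·37 = 98.5000; (r_i+r_j)·cross = 14.5·98.5000 = 1428.2500
edge 7: (4.5,26.5)→(1,14.5)  cross = 4.5·14.5 − 1·26.5 = 38.7500; (r_i+r_j)·cross = 5.5·38.7500 = 213.1250
edge 8: (1,14.5)→(1,14)  cross = 1·14 − 1·14.5 = -0.5000; (r_i+r_j)·cross = 2·-0.5000 = -1.0000
Σcross = 936.2500 → A = |Σcross|/2 = 468.1250 mm²
Σ(r_i+r_j)·cross = 32725.1250 → first moment M = |Σ|/6 = 5454.1875
R_c = M/A = 5454.1875/468.1250 = 11.6511 mm
θ = 75° = 1.308997 rad
V = θ·R_c·A = 1.308997·11.6511·468.1250 = 7139.515 mm³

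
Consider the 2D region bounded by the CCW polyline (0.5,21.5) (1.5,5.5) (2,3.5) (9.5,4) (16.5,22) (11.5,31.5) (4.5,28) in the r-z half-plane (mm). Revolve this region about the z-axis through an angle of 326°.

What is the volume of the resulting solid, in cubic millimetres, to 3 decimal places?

Profile (r,z), 7 vertices: (0.5,21.5) (1.5,5.5) (2,3.5) (9.5,4) (16.5,22) (11.5,31.5) (4.5,28)
edge 0: (0.5,21.5)→(1.5,5.5)  cross = 0.5·5.5 − 1.5·21.5 = -29.5000; (r_i+r_j)·cross = 2·-29.5000 = -59.0000
edge 1: (1.5,5.5)→(2,3.5)  cross = 1.5·3.5 − 2·5.5 = -5.7500; (r_i+r_j)·cross = 3.5·-5.7500 = -20.1250
edge 2: (2,3.5)→(9.5,4)  cross = 2·4 − 9.5·3.5 = -25.2500; (r_i+r_j)·cross = 11.5·-25.2500 = -290.3750
edge 3: (9.5,4)→(16.5,22)  cross = 9.5·22 − 16.5·4 = 143.0000; (r_i+r_j)·cross = 26·143.0000 = 3718.0000
edge 4: (16.5,22)→(11.5,31.5)  cross = 16.5·31.5 − 11.5·22 = 266.7500; (r_i+r_j)·cross = 28·266.7500 = 7469.0000
edge 5: (11.5,31.5)→(4.5,28)  cross = 11.5·28 − 4.5·31.5 = 180.2500; (r_i+r_j)·cross = 16·180.2500 = 2884.0000
edge 6: (4.5,28)→(0.5,21.5)  cross = 4.5·21.5 − 0.5·28 = 82.7500; (r_i+r_j)·cross = 5·82.7500 = 413.7500
Σcross = 612.2500 → A = |Σcross|/2 = 306.1250 mm²
Σ(r_i+r_j)·cross = 14115.2500 → first moment M = |Σ|/6 = 2352.5417
R_c = M/A = 2352.5417/306.1250 = 7.6849 mm
θ = 326° = 5.689773 rad
V = θ·R_c·A = 5.689773·7.6849·306.1250 = 13385.429 mm³

Volume = 13385.429 mm³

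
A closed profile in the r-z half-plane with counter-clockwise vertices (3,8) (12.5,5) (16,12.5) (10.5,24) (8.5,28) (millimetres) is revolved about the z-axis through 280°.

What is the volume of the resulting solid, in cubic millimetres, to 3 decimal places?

Profile (r,z), 5 vertices: (3,8) (12.5,5) (16,12.5) (10.5,24) (8.5,28)
edge 0: (3,8)→(12.5,5)  cross = 3·5 − 12.5·8 = -85.0000; (r_i+r_j)·cross = 15.5·-85.0000 = -1317.5000
edge 1: (12.5,5)→(16,12.5)  cross = 12.5·12.5 − 16·5 = 76.2500; (r_i+r_j)·cross = 28.5·76.2500 = 2173.1250
edge 2: (16,12.5)→(10.5,24)  cross = 16·24 − 10.5·12.5 = 252.7500; (r_i+r_j)·cross = 26.5·252.7500 = 6697.8750
edge 3: (10.5,24)→(8.5,28)  cross = 10.5·28 − 8.5·24 = 90.0000; (r_i+r_j)·cross = 19·90.0000 = 1710.0000
edge 4: (8.5,28)→(3,8)  cross = 8.5·8 − 3·28 = -16.0000; (r_i+r_j)·cross = 11.5·-16.0000 = -184.0000
Σcross = 318.0000 → A = |Σcross|/2 = 159.0000 mm²
Σ(r_i+r_j)·cross = 9079.5000 → first moment M = |Σ|/6 = 1513.2500
R_c = M/A = 1513.2500/159.0000 = 9.5173 mm
θ = 280° = 4.886922 rad
V = θ·R_c·A = 4.886922·9.5173·159.0000 = 7395.135 mm³

Volume = 7395.135 mm³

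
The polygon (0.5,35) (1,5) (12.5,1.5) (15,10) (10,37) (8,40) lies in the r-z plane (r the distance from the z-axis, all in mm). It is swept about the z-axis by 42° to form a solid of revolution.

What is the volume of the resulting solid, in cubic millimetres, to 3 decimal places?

Volume = 2126.239 mm³

Profile (r,z), 6 vertices: (0.5,35) (1,5) (12.5,1.5) (15,10) (10,37) (8,40)
edge 0: (0.5,35)→(1,5)  cross = 0.5·5 − 1·35 = -32.5000; (r_i+r_j)·cross = 1.5·-32.5000 = -48.7500
edge 1: (1,5)→(12.5,1.5)  cross = 1·1.5 − 12.5·5 = -61.0000; (r_i+r_j)·cross = 13.5·-61.0000 = -823.5000
edge 2: (12.5,1.5)→(15,10)  cross = 12.5·10 − 15·1.5 = 102.5000; (r_i+r_j)·cross = 27.5·102.5000 = 2818.7500
edge 3: (15,10)→(10,37)  cross = 15·37 − 10·10 = 455.0000; (r_i+r_j)·cross = 25·455.0000 = 11375.0000
edge 4: (10,37)→(8,40)  cross = 10·40 − 8·37 = 104.0000; (r_i+r_j)·cross = 18·104.0000 = 1872.0000
edge 5: (8,40)→(0.5,35)  cross = 8·35 − 0.5·40 = 260.0000; (r_i+r_j)·cross = 8.5·260.0000 = 2210.0000
Σcross = 828.0000 → A = |Σcross|/2 = 414.0000 mm²
Σ(r_i+r_j)·cross = 17403.5000 → first moment M = |Σ|/6 = 2900.5833
R_c = M/A = 2900.5833/414.0000 = 7.0062 mm
θ = 42° = 0.733038 rad
V = θ·R_c·A = 0.733038·7.0062·414.0000 = 2126.239 mm³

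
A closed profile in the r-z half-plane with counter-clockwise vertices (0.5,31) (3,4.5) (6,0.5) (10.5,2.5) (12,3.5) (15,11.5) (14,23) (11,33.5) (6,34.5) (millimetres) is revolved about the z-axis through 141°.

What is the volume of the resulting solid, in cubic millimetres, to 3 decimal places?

Volume = 6948.596 mm³

Profile (r,z), 9 vertices: (0.5,31) (3,4.5) (6,0.5) (10.5,2.5) (12,3.5) (15,11.5) (14,23) (11,33.5) (6,34.5)
edge 0: (0.5,31)→(3,4.5)  cross = 0.5·4.5 − 3·31 = -90.7500; (r_i+r_j)·cross = 3.5·-90.7500 = -317.6250
edge 1: (3,4.5)→(6,0.5)  cross = 3·0.5 − 6·4.5 = -25.5000; (r_i+r_j)·cross = 9·-25.5000 = -229.5000
edge 2: (6,0.5)→(10.5,2.5)  cross = 6·2.5 − 10.5·0.5 = 9.7500; (r_i+r_j)·cross = 16.5·9.7500 = 160.8750
edge 3: (10.5,2.5)→(12,3.5)  cross = 10.5·3.5 − 12·2.5 = 6.7500; (r_i+r_j)·cross = 22.5·6.7500 = 151.8750
edge 4: (12,3.5)→(15,11.5)  cross = 12·11.5 − 15·3.5 = 85.5000; (r_i+r_j)·cross = 27·85.5000 = 2308.5000
edge 5: (15,11.5)→(14,23)  cross = 15·23 − 14·11.5 = 184.0000; (r_i+r_j)·cross = 29·184.0000 = 5336.0000
edge 6: (14,23)→(11,33.5)  cross = 14·33.5 − 11·23 = 216.0000; (r_i+r_j)·cross = 25·216.0000 = 5400.0000
edge 7: (11,33.5)→(6,34.5)  cross = 11·34.5 − 6·33.5 = 178.5000; (r_i+r_j)·cross = 17·178.5000 = 3034.5000
edge 8: (6,34.5)→(0.5,31)  cross = 6·31 − 0.5·34.5 = 168.7500; (r_i+r_j)·cross = 6.5·168.7500 = 1096.8750
Σcross = 733.0000 → A = |Σcross|/2 = 366.5000 mm²
Σ(r_i+r_j)·cross = 16941.5000 → first moment M = |Σ|/6 = 2823.5833
R_c = M/A = 2823.5833/366.5000 = 7.7042 mm
θ = 141° = 2.460914 rad
V = θ·R_c·A = 2.460914·7.7042·366.5000 = 6948.596 mm³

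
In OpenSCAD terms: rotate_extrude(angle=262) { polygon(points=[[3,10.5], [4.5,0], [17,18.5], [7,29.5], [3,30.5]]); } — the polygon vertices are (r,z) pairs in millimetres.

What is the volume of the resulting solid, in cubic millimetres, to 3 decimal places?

Volume = 8576.597 mm³

Profile (r,z), 5 vertices: (3,10.5) (4.5,0) (17,18.5) (7,29.5) (3,30.5)
edge 0: (3,10.5)→(4.5,0)  cross = 3·0 − 4.5·10.5 = -47.2500; (r_i+r_j)·cross = 7.5·-47.2500 = -354.3750
edge 1: (4.5,0)→(17,18.5)  cross = 4.5·18.5 − 17·0 = 83.2500; (r_i+r_j)·cross = 21.5·83.2500 = 1789.8750
edge 2: (17,18.5)→(7,29.5)  cross = 17·29.5 − 7·18.5 = 372.0000; (r_i+r_j)·cross = 24·372.0000 = 8928.0000
edge 3: (7,29.5)→(3,30.5)  cross = 7·30.5 − 3·29.5 = 125.0000; (r_i+r_j)·cross = 10·125.0000 = 1250.0000
edge 4: (3,30.5)→(3,10.5)  cross = 3·10.5 − 3·30.5 = -60.0000; (r_i+r_j)·cross = 6·-60.0000 = -360.0000
Σcross = 473.0000 → A = |Σcross|/2 = 236.5000 mm²
Σ(r_i+r_j)·cross = 11253.5000 → first moment M = |Σ|/6 = 1875.5833
R_c = M/A = 1875.5833/236.5000 = 7.9306 mm
θ = 262° = 4.572763 rad
V = θ·R_c·A = 4.572763·7.9306·236.5000 = 8576.597 mm³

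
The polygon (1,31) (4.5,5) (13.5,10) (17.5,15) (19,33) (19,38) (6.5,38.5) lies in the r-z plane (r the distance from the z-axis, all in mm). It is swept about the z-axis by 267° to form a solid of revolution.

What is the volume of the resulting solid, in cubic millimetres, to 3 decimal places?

Volume = 21413.805 mm³

Profile (r,z), 7 vertices: (1,31) (4.5,5) (13.5,10) (17.5,15) (19,33) (19,38) (6.5,38.5)
edge 0: (1,31)→(4.5,5)  cross = 1·5 − 4.5·31 = -134.5000; (r_i+r_j)·cross = 5.5·-134.5000 = -739.7500
edge 1: (4.5,5)→(13.5,10)  cross = 4.5·10 − 13.5·5 = -22.5000; (r_i+r_j)·cross = 18·-22.5000 = -405.0000
edge 2: (13.5,10)→(17.5,15)  cross = 13.5·15 − 17.5·10 = 27.5000; (r_i+r_j)·cross = 31·27.5000 = 852.5000
edge 3: (17.5,15)→(19,33)  cross = 17.5·33 − 19·15 = 292.5000; (r_i+r_j)·cross = 36.5·292.5000 = 10676.2500
edge 4: (19,33)→(19,38)  cross = 19·38 − 19·33 = 95.0000; (r_i+r_j)·cross = 38·95.0000 = 3610.0000
edge 5: (19,38)→(6.5,38.5)  cross = 19·38.5 − 6.5·38 = 484.5000; (r_i+r_j)·cross = 25.5·484.5000 = 12354.7500
edge 6: (6.5,38.5)→(1,31)  cross = 6.5·31 − 1·38.5 = 163.0000; (r_i+r_j)·cross = 7.5·163.0000 = 1222.5000
Σcross = 905.5000 → A = |Σcross|/2 = 452.7500 mm²
Σ(r_i+r_j)·cross = 27571.2500 → first moment M = |Σ|/6 = 4595.2083
R_c = M/A = 4595.2083/452.7500 = 10.1495 mm
θ = 267° = 4.660029 rad
V = θ·R_c·A = 4.660029·10.1495·452.7500 = 21413.805 mm³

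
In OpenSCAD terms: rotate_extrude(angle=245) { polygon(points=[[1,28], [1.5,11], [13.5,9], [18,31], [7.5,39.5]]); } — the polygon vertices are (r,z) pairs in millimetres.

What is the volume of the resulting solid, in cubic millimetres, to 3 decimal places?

Profile (r,z), 5 vertices: (1,28) (1.5,11) (13.5,9) (18,31) (7.5,39.5)
edge 0: (1,28)→(1.5,11)  cross = 1·11 − 1.5·28 = -31.0000; (r_i+r_j)·cross = 2.5·-31.0000 = -77.5000
edge 1: (1.5,11)→(13.5,9)  cross = 1.5·9 − 13.5·11 = -135.0000; (r_i+r_j)·cross = 15·-135.0000 = -2025.0000
edge 2: (13.5,9)→(18,31)  cross = 13.5·31 − 18·9 = 256.5000; (r_i+r_j)·cross = 31.5·256.5000 = 8079.7500
edge 3: (18,31)→(7.5,39.5)  cross = 18·39.5 − 7.5·31 = 478.5000; (r_i+r_j)·cross = 25.5·478.5000 = 12201.7500
edge 4: (7.5,39.5)→(1,28)  cross = 7.5·28 − 1·39.5 = 170.5000; (r_i+r_j)·cross = 8.5·170.5000 = 1449.2500
Σcross = 739.5000 → A = |Σcross|/2 = 369.7500 mm²
Σ(r_i+r_j)·cross = 19628.2500 → first moment M = |Σ|/6 = 3271.3750
R_c = M/A = 3271.3750/369.7500 = 8.8475 mm
θ = 245° = 4.276057 rad
V = θ·R_c·A = 4.276057·8.8475·369.7500 = 13988.585 mm³

Volume = 13988.585 mm³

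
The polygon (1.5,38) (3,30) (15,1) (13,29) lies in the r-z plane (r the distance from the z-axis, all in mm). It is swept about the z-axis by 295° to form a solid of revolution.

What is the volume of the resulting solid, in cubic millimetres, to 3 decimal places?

Volume = 8574.123 mm³

Profile (r,z), 4 vertices: (1.5,38) (3,30) (15,1) (13,29)
edge 0: (1.5,38)→(3,30)  cross = 1.5·30 − 3·38 = -69.0000; (r_i+r_j)·cross = 4.5·-69.0000 = -310.5000
edge 1: (3,30)→(15,1)  cross = 3·1 − 15·30 = -447.0000; (r_i+r_j)·cross = 18·-447.0000 = -8046.0000
edge 2: (15,1)→(13,29)  cross = 15·29 − 13·1 = 422.0000; (r_i+r_j)·cross = 28·422.0000 = 11816.0000
edge 3: (13,29)→(1.5,38)  cross = 13·38 − 1.5·29 = 450.5000; (r_i+r_j)·cross = 14.5·450.5000 = 6532.2500
Σcross = 356.5000 → A = |Σcross|/2 = 178.2500 mm²
Σ(r_i+r_j)·cross = 9991.7500 → first moment M = |Σ|/6 = 1665.2917
R_c = M/A = 1665.2917/178.2500 = 9.3424 mm
θ = 295° = 5.148721 rad
V = θ·R_c·A = 5.148721·9.3424·178.2500 = 8574.123 mm³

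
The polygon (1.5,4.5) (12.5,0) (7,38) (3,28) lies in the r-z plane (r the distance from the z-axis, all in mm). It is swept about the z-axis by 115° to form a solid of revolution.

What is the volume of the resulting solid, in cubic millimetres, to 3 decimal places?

Profile (r,z), 4 vertices: (1.5,4.5) (12.5,0) (7,38) (3,28)
edge 0: (1.5,4.5)→(12.5,0)  cross = 1.5·0 − 12.5·4.5 = -56.2500; (r_i+r_j)·cross = 14·-56.2500 = -787.5000
edge 1: (12.5,0)→(7,38)  cross = 12.5·38 − 7·0 = 475.0000; (r_i+r_j)·cross = 19.5·475.0000 = 9262.5000
edge 2: (7,38)→(3,28)  cross = 7·28 − 3·38 = 82.0000; (r_i+r_j)·cross = 10·82.0000 = 820.0000
edge 3: (3,28)→(1.5,4.5)  cross = 3·4.5 − 1.5·28 = -28.5000; (r_i+r_j)·cross = 4.5·-28.5000 = -128.2500
Σcross = 472.2500 → A = |Σcross|/2 = 236.1250 mm²
Σ(r_i+r_j)·cross = 9166.7500 → first moment M = |Σ|/6 = 1527.7917
R_c = M/A = 1527.7917/236.1250 = 6.4703 mm
θ = 115° = 2.007129 rad
V = θ·R_c·A = 2.007129·6.4703·236.1250 = 3066.474 mm³

Volume = 3066.474 mm³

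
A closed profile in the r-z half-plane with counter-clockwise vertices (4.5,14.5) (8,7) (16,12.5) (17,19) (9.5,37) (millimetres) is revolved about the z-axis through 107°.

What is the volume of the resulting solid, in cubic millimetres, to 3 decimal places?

Volume = 4095.433 mm³

Profile (r,z), 5 vertices: (4.5,14.5) (8,7) (16,12.5) (17,19) (9.5,37)
edge 0: (4.5,14.5)→(8,7)  cross = 4.5·7 − 8·14.5 = -84.5000; (r_i+r_j)·cross = 12.5·-84.5000 = -1056.2500
edge 1: (8,7)→(16,12.5)  cross = 8·12.5 − 16·7 = -12.0000; (r_i+r_j)·cross = 24·-12.0000 = -288.0000
edge 2: (16,12.5)→(17,19)  cross = 16·19 − 17·12.5 = 91.5000; (r_i+r_j)·cross = 33·91.5000 = 3019.5000
edge 3: (17,19)→(9.5,37)  cross = 17·37 − 9.5·19 = 448.5000; (r_i+r_j)·cross = 26.5·448.5000 = 11885.2500
edge 4: (9.5,37)→(4.5,14.5)  cross = 9.5·14.5 − 4.5·37 = -28.7500; (r_i+r_j)·cross = 14·-28.7500 = -402.5000
Σcross = 414.7500 → A = |Σcross|/2 = 207.3750 mm²
Σ(r_i+r_j)·cross = 13158.0000 → first moment M = |Σ|/6 = 2193.0000
R_c = M/A = 2193.0000/207.3750 = 10.5750 mm
θ = 107° = 1.867502 rad
V = θ·R_c·A = 1.867502·10.5750·207.3750 = 4095.433 mm³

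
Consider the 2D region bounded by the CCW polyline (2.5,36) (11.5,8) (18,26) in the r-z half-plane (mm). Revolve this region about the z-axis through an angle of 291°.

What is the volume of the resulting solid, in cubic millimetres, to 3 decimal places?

Volume = 9318.103 mm³

Profile (r,z), 3 vertices: (2.5,36) (11.5,8) (18,26)
edge 0: (2.5,36)→(11.5,8)  cross = 2.5·8 − 11.5·36 = -394.0000; (r_i+r_j)·cross = 14·-394.0000 = -5516.0000
edge 1: (11.5,8)→(18,26)  cross = 11.5·26 − 18·8 = 155.0000; (r_i+r_j)·cross = 29.5·155.0000 = 4572.5000
edge 2: (18,26)→(2.5,36)  cross = 18·36 − 2.5·26 = 583.0000; (r_i+r_j)·cross = 20.5·583.0000 = 11951.5000
Σcross = 344.0000 → A = |Σcross|/2 = 172.0000 mm²
Σ(r_i+r_j)·cross = 11008.0000 → first moment M = |Σ|/6 = 1834.6667
R_c = M/A = 1834.6667/172.0000 = 10.6667 mm
θ = 291° = 5.078908 rad
V = θ·R_c·A = 5.078908·10.6667·172.0000 = 9318.103 mm³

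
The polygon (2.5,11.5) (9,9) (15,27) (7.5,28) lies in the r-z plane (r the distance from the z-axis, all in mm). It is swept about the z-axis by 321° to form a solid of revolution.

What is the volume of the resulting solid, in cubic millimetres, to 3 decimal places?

Volume = 6271.773 mm³

Profile (r,z), 4 vertices: (2.5,11.5) (9,9) (15,27) (7.5,28)
edge 0: (2.5,11.5)→(9,9)  cross = 2.5·9 − 9·11.5 = -81.0000; (r_i+r_j)·cross = 11.5·-81.0000 = -931.5000
edge 1: (9,9)→(15,27)  cross = 9·27 − 15·9 = 108.0000; (r_i+r_j)·cross = 24·108.0000 = 2592.0000
edge 2: (15,27)→(7.5,28)  cross = 15·28 − 7.5·27 = 217.5000; (r_i+r_j)·cross = 22.5·217.5000 = 4893.7500
edge 3: (7.5,28)→(2.5,11.5)  cross = 7.5·11.5 − 2.5·28 = 16.2500; (r_i+r_j)·cross = 10·16.2500 = 162.5000
Σcross = 260.7500 → A = |Σcross|/2 = 130.3750 mm²
Σ(r_i+r_j)·cross = 6716.7500 → first moment M = |Σ|/6 = 1119.4583
R_c = M/A = 1119.4583/130.3750 = 8.5864 mm
θ = 321° = 5.602507 rad
V = θ·R_c·A = 5.602507·8.5864·130.3750 = 6271.773 mm³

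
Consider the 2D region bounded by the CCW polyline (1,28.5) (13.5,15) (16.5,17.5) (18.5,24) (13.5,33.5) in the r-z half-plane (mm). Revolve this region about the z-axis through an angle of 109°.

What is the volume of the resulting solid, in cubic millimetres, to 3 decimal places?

Profile (r,z), 5 vertices: (1,28.5) (13.5,15) (16.5,17.5) (18.5,24) (13.5,33.5)
edge 0: (1,28.5)→(13.5,15)  cross = 1·15 − 13.5·28.5 = -369.7500; (r_i+r_j)·cross = 14.5·-369.7500 = -5361.3750
edge 1: (13.5,15)→(16.5,17.5)  cross = 13.5·17.5 − 16.5·15 = -11.2500; (r_i+r_j)·cross = 30·-11.2500 = -337.5000
edge 2: (16.5,17.5)→(18.5,24)  cross = 16.5·24 − 18.5·17.5 = 72.2500; (r_i+r_j)·cross = 35·72.2500 = 2528.7500
edge 3: (18.5,24)→(13.5,33.5)  cross = 18.5·33.5 − 13.5·24 = 295.7500; (r_i+r_j)·cross = 32·295.7500 = 9464.0000
edge 4: (13.5,33.5)→(1,28.5)  cross = 13.5·28.5 − 1·33.5 = 351.2500; (r_i+r_j)·cross = 14.5·351.2500 = 5093.1250
Σcross = 338.2500 → A = |Σcross|/2 = 169.1250 mm²
Σ(r_i+r_j)·cross = 11387.0000 → first moment M = |Σ|/6 = 1897.8333
R_c = M/A = 1897.8333/169.1250 = 11.2215 mm
θ = 109° = 1.902409 rad
V = θ·R_c·A = 1.902409·11.2215·169.1250 = 3610.455 mm³

Volume = 3610.455 mm³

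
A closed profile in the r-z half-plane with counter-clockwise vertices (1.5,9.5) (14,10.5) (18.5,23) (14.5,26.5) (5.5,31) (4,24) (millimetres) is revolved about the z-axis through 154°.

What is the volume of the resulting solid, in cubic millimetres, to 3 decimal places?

Volume = 6123.384 mm³

Profile (r,z), 6 vertices: (1.5,9.5) (14,10.5) (18.5,23) (14.5,26.5) (5.5,31) (4,24)
edge 0: (1.5,9.5)→(14,10.5)  cross = 1.5·10.5 − 14·9.5 = -117.2500; (r_i+r_j)·cross = 15.5·-117.2500 = -1817.3750
edge 1: (14,10.5)→(18.5,23)  cross = 14·23 − 18.5·10.5 = 127.7500; (r_i+r_j)·cross = 32.5·127.7500 = 4151.8750
edge 2: (18.5,23)→(14.5,26.5)  cross = 18.5·26.5 − 14.5·23 = 156.7500; (r_i+r_j)·cross = 33·156.7500 = 5172.7500
edge 3: (14.5,26.5)→(5.5,31)  cross = 14.5·31 − 5.5·26.5 = 303.7500; (r_i+r_j)·cross = 20·303.7500 = 6075.0000
edge 4: (5.5,31)→(4,24)  cross = 5.5·24 − 4·31 = 8.0000; (r_i+r_j)·cross = 9.5·8.0000 = 76.0000
edge 5: (4,24)→(1.5,9.5)  cross = 4·9.5 − 1.5·24 = 2.0000; (r_i+r_j)·cross = 5.5·2.0000 = 11.0000
Σcross = 481.0000 → A = |Σcross|/2 = 240.5000 mm²
Σ(r_i+r_j)·cross = 13669.2500 → first moment M = |Σ|/6 = 2278.2083
R_c = M/A = 2278.2083/240.5000 = 9.4728 mm
θ = 154° = 2.687807 rad
V = θ·R_c·A = 2.687807·9.4728·240.5000 = 6123.384 mm³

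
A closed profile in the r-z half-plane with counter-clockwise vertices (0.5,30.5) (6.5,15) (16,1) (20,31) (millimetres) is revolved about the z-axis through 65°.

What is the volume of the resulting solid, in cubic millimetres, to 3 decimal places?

Profile (r,z), 4 vertices: (0.5,30.5) (6.5,15) (16,1) (20,31)
edge 0: (0.5,30.5)→(6.5,15)  cross = 0.5·15 − 6.5·30.5 = -190.7500; (r_i+r_j)·cross = 7·-190.7500 = -1335.2500
edge 1: (6.5,15)→(16,1)  cross = 6.5·1 − 16·15 = -233.5000; (r_i+r_j)·cross = 22.5·-233.5000 = -5253.7500
edge 2: (16,1)→(20,31)  cross = 16·31 − 20·1 = 476.0000; (r_i+r_j)·cross = 36·476.0000 = 17136.0000
edge 3: (20,31)→(0.5,30.5)  cross = 20·30.5 − 0.5·31 = 594.5000; (r_i+r_j)·cross = 20.5·594.5000 = 12187.2500
Σcross = 646.2500 → A = |Σcross|/2 = 323.1250 mm²
Σ(r_i+r_j)·cross = 22734.2500 → first moment M = |Σ|/6 = 3789.0417
R_c = M/A = 3789.0417/323.1250 = 11.7262 mm
θ = 65° = 1.134464 rad
V = θ·R_c·A = 1.134464·11.7262·323.1250 = 4298.531 mm³

Volume = 4298.531 mm³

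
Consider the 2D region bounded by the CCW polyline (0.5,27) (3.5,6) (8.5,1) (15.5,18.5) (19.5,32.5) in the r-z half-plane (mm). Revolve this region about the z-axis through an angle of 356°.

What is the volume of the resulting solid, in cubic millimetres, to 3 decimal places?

Volume = 18304.594 mm³

Profile (r,z), 5 vertices: (0.5,27) (3.5,6) (8.5,1) (15.5,18.5) (19.5,32.5)
edge 0: (0.5,27)→(3.5,6)  cross = 0.5·6 − 3.5·27 = -91.5000; (r_i+r_j)·cross = 4·-91.5000 = -366.0000
edge 1: (3.5,6)→(8.5,1)  cross = 3.5·1 − 8.5·6 = -47.5000; (r_i+r_j)·cross = 12·-47.5000 = -570.0000
edge 2: (8.5,1)→(15.5,18.5)  cross = 8.5·18.5 − 15.5·1 = 141.7500; (r_i+r_j)·cross = 24·141.7500 = 3402.0000
edge 3: (15.5,18.5)→(19.5,32.5)  cross = 15.5·32.5 − 19.5·18.5 = 143.0000; (r_i+r_j)·cross = 35·143.0000 = 5005.0000
edge 4: (19.5,32.5)→(0.5,27)  cross = 19.5·27 − 0.5·32.5 = 510.2500; (r_i+r_j)·cross = 20·510.2500 = 10205.0000
Σcross = 656.0000 → A = |Σcross|/2 = 328.0000 mm²
Σ(r_i+r_j)·cross = 17676.0000 → first moment M = |Σ|/6 = 2946.0000
R_c = M/A = 2946.0000/328.0000 = 8.9817 mm
θ = 356° = 6.213372 rad
V = θ·R_c·A = 6.213372·8.9817·328.0000 = 18304.594 mm³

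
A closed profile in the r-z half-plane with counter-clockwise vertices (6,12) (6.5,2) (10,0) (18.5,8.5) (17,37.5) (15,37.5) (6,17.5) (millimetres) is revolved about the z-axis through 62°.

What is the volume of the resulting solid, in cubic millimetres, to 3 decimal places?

Profile (r,z), 7 vertices: (6,12) (6.5,2) (10,0) (18.5,8.5) (17,37.5) (15,37.5) (6,17.5)
edge 0: (6,12)→(6.5,2)  cross = 6·2 − 6.5·12 = -66.0000; (r_i+r_j)·cross = 12.5·-66.0000 = -825.0000
edge 1: (6.5,2)→(10,0)  cross = 6.5·0 − 10·2 = -20.0000; (r_i+r_j)·cross = 16.5·-20.0000 = -330.0000
edge 2: (10,0)→(18.5,8.5)  cross = 10·8.5 − 18.5·0 = 85.0000; (r_i+r_j)·cross = 28.5·85.0000 = 2422.5000
edge 3: (18.5,8.5)→(17,37.5)  cross = 18.5·37.5 − 17·8.5 = 549.2500; (r_i+r_j)·cross = 35.5·549.2500 = 19498.3750
edge 4: (17,37.5)→(15,37.5)  cross = 17·37.5 − 15·37.5 = 75.0000; (r_i+r_j)·cross = 32·75.0000 = 2400.0000
edge 5: (15,37.5)→(6,17.5)  cross = 15·17.5 − 6·37.5 = 37.5000; (r_i+r_j)·cross = 21·37.5000 = 787.5000
edge 6: (6,17.5)→(6,12)  cross = 6·12 − 6·17.5 = -33.0000; (r_i+r_j)·cross = 12·-33.0000 = -396.0000
Σcross = 627.7500 → A = |Σcross|/2 = 313.8750 mm²
Σ(r_i+r_j)·cross = 23557.3750 → first moment M = |Σ|/6 = 3926.2292
R_c = M/A = 3926.2292/313.8750 = 12.5089 mm
θ = 62° = 1.082104 rad
V = θ·R_c·A = 1.082104·12.5089·313.8750 = 4248.589 mm³

Volume = 4248.589 mm³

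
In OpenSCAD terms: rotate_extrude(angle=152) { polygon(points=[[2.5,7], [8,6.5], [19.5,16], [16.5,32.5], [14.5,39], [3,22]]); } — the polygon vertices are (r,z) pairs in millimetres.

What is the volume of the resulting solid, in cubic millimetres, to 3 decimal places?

Profile (r,z), 6 vertices: (2.5,7) (8,6.5) (19.5,16) (16.5,32.5) (14.5,39) (3,22)
edge 0: (2.5,7)→(8,6.5)  cross = 2.5·6.5 − 8·7 = -39.7500; (r_i+r_j)·cross = 10.5·-39.7500 = -417.3750
edge 1: (8,6.5)→(19.5,16)  cross = 8·16 − 19.5·6.5 = 1.2500; (r_i+r_j)·cross = 27.5·1.2500 = 34.3750
edge 2: (19.5,16)→(16.5,32.5)  cross = 19.5·32.5 − 16.5·16 = 369.7500; (r_i+r_j)·cross = 36·369.7500 = 13311.0000
edge 3: (16.5,32.5)→(14.5,39)  cross = 16.5·39 − 14.5·32.5 = 172.2500; (r_i+r_j)·cross = 31·172.2500 = 5339.7500
edge 4: (14.5,39)→(3,22)  cross = 14.5·22 − 3·39 = 202.0000; (r_i+r_j)·cross = 17.5·202.0000 = 3535.0000
edge 5: (3,22)→(2.5,7)  cross = 3·7 − 2.5·22 = -34.0000; (r_i+r_j)·cross = 5.5·-34.0000 = -187.0000
Σcross = 671.5000 → A = |Σcross|/2 = 335.7500 mm²
Σ(r_i+r_j)·cross = 21615.7500 → first moment M = |Σ|/6 = 3602.6250
R_c = M/A = 3602.6250/335.7500 = 10.7301 mm
θ = 152° = 2.652900 rad
V = θ·R_c·A = 2.652900·10.7301·335.7500 = 9557.406 mm³

Volume = 9557.406 mm³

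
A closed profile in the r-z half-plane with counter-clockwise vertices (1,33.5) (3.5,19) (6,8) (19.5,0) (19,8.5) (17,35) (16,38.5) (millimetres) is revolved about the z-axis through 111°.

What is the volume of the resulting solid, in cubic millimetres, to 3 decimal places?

Profile (r,z), 7 vertices: (1,33.5) (3.5,19) (6,8) (19.5,0) (19,8.5) (17,35) (16,38.5)
edge 0: (1,33.5)→(3.5,19)  cross = 1·19 − 3.5·33.5 = -98.2500; (r_i+r_j)·cross = 4.5·-98.2500 = -442.1250
edge 1: (3.5,19)→(6,8)  cross = 3.5·8 − 6·19 = -86.0000; (r_i+r_j)·cross = 9.5·-86.0000 = -817.0000
edge 2: (6,8)→(19.5,0)  cross = 6·0 − 19.5·8 = -156.0000; (r_i+r_j)·cross = 25.5·-156.0000 = -3978.0000
edge 3: (19.5,0)→(19,8.5)  cross = 19.5·8.5 − 19·0 = 165.7500; (r_i+r_j)·cross = 38.5·165.7500 = 6381.3750
edge 4: (19,8.5)→(17,35)  cross = 19·35 − 17·8.5 = 520.5000; (r_i+r_j)·cross = 36·520.5000 = 18738.0000
edge 5: (17,35)→(16,38.5)  cross = 17·38.5 − 16·35 = 94.5000; (r_i+r_j)·cross = 33·94.5000 = 3118.5000
edge 6: (16,38.5)→(1,33.5)  cross = 16·33.5 − 1·38.5 = 497.5000; (r_i+r_j)·cross = 17·497.5000 = 8457.5000
Σcross = 938.0000 → A = |Σcross|/2 = 469.0000 mm²
Σ(r_i+r_j)·cross = 31458.2500 → first moment M = |Σ|/6 = 5243.0417
R_c = M/A = 5243.0417/469.0000 = 11.1792 mm
θ = 111° = 1.937315 rad
V = θ·R_c·A = 1.937315·11.1792·469.0000 = 10157.426 mm³

Volume = 10157.426 mm³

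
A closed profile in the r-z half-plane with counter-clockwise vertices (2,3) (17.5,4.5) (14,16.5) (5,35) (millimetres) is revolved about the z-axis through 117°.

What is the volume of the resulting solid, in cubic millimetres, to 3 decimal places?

Profile (r,z), 4 vertices: (2,3) (17.5,4.5) (14,16.5) (5,35)
edge 0: (2,3)→(17.5,4.5)  cross = 2·4.5 − 17.5·3 = -43.5000; (r_i+r_j)·cross = 19.5·-43.5000 = -848.2500
edge 1: (17.5,4.5)→(14,16.5)  cross = 17.5·16.5 − 14·4.5 = 225.7500; (r_i+r_j)·cross = 31.5·225.7500 = 7111.1250
edge 2: (14,16.5)→(5,35)  cross = 14·35 − 5·16.5 = 407.5000; (r_i+r_j)·cross = 19·407.5000 = 7742.5000
edge 3: (5,35)→(2,3)  cross = 5·3 − 2·35 = -55.0000; (r_i+r_j)·cross = 7·-55.0000 = -385.0000
Σcross = 534.7500 → A = |Σcross|/2 = 267.3750 mm²
Σ(r_i+r_j)·cross = 13620.3750 → first moment M = |Σ|/6 = 2270.0625
R_c = M/A = 2270.0625/267.3750 = 8.4902 mm
θ = 117° = 2.042035 rad
V = θ·R_c·A = 2.042035·8.4902·267.3750 = 4635.548 mm³

Volume = 4635.548 mm³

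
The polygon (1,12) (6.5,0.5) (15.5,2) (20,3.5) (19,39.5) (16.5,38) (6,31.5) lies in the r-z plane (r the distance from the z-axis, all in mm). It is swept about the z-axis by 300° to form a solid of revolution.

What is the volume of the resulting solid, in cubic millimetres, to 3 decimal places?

Profile (r,z), 7 vertices: (1,12) (6.5,0.5) (15.5,2) (20,3.5) (19,39.5) (16.5,38) (6,31.5)
edge 0: (1,12)→(6.5,0.5)  cross = 1·0.5 − 6.5·12 = -77.5000; (r_i+r_j)·cross = 7.5·-77.5000 = -581.2500
edge 1: (6.5,0.5)→(15.5,2)  cross = 6.5·2 − 15.5·0.5 = 5.2500; (r_i+r_j)·cross = 22·5.2500 = 115.5000
edge 2: (15.5,2)→(20,3.5)  cross = 15.5·3.5 − 20·2 = 14.2500; (r_i+r_j)·cross = 35.5·14.2500 = 505.8750
edge 3: (20,3.5)→(19,39.5)  cross = 20·39.5 − 19·3.5 = 723.5000; (r_i+r_j)·cross = 39·723.5000 = 28216.5000
edge 4: (19,39.5)→(16.5,38)  cross = 19·38 − 16.5·39.5 = 70.2500; (r_i+r_j)·cross = 35.5·70.2500 = 2493.8750
edge 5: (16.5,38)→(6,31.5)  cross = 16.5·31.5 − 6·38 = 291.7500; (r_i+r_j)·cross = 22.5·291.7500 = 6564.3750
edge 6: (6,31.5)→(1,12)  cross = 6·12 − 1·31.5 = 40.5000; (r_i+r_j)·cross = 7·40.5000 = 283.5000
Σcross = 1068.0000 → A = |Σcross|/2 = 534.0000 mm²
Σ(r_i+r_j)·cross = 37598.3750 → first moment M = |Σ|/6 = 6266.3958
R_c = M/A = 6266.3958/534.0000 = 11.7348 mm
θ = 300° = 5.235988 rad
V = θ·R_c·A = 5.235988·11.7348·534.0000 = 32810.772 mm³

Volume = 32810.772 mm³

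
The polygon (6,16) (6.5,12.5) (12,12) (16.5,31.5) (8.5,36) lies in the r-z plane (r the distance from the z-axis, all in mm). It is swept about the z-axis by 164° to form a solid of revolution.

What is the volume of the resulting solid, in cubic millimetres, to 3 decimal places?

Profile (r,z), 5 vertices: (6,16) (6.5,12.5) (12,12) (16.5,31.5) (8.5,36)
edge 0: (6,16)→(6.5,12.5)  cross = 6·12.5 − 6.5·16 = -29.0000; (r_i+r_j)·cross = 12.5·-29.0000 = -362.5000
edge 1: (6.5,12.5)→(12,12)  cross = 6.5·12 − 12·12.5 = -72.0000; (r_i+r_j)·cross = 18.5·-72.0000 = -1332.0000
edge 2: (12,12)→(16.5,31.5)  cross = 12·31.5 − 16.5·12 = 180.0000; (r_i+r_j)·cross = 28.5·180.0000 = 5130.0000
edge 3: (16.5,31.5)→(8.5,36)  cross = 16.5·36 − 8.5·31.5 = 326.2500; (r_i+r_j)·cross = 25·326.2500 = 8156.2500
edge 4: (8.5,36)→(6,16)  cross = 8.5·16 − 6·36 = -80.0000; (r_i+r_j)·cross = 14.5·-80.0000 = -1160.0000
Σcross = 325.2500 → A = |Σcross|/2 = 162.6250 mm²
Σ(r_i+r_j)·cross = 10431.7500 → first moment M = |Σ|/6 = 1738.6250
R_c = M/A = 1738.6250/162.6250 = 10.6910 mm
θ = 164° = 2.862340 rad
V = θ·R_c·A = 2.862340·10.6910·162.6250 = 4976.536 mm³

Volume = 4976.536 mm³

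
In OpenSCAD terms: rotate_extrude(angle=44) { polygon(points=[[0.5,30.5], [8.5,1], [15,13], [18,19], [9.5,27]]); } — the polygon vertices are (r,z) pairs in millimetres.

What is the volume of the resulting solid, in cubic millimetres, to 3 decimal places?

Volume = 1633.451 mm³

Profile (r,z), 5 vertices: (0.5,30.5) (8.5,1) (15,13) (18,19) (9.5,27)
edge 0: (0.5,30.5)→(8.5,1)  cross = 0.5·1 − 8.5·30.5 = -258.7500; (r_i+r_j)·cross = 9·-258.7500 = -2328.7500
edge 1: (8.5,1)→(15,13)  cross = 8.5·13 − 15·1 = 95.5000; (r_i+r_j)·cross = 23.5·95.5000 = 2244.2500
edge 2: (15,13)→(18,19)  cross = 15·19 − 18·13 = 51.0000; (r_i+r_j)·cross = 33·51.0000 = 1683.0000
edge 3: (18,19)→(9.5,27)  cross = 18·27 − 9.5·19 = 305.5000; (r_i+r_j)·cross = 27.5·305.5000 = 8401.2500
edge 4: (9.5,27)→(0.5,30.5)  cross = 9.5·30.5 − 0.5·27 = 276.2500; (r_i+r_j)·cross = 10·276.2500 = 2762.5000
Σcross = 469.5000 → A = |Σcross|/2 = 234.7500 mm²
Σ(r_i+r_j)·cross = 12762.2500 → first moment M = |Σ|/6 = 2127.0417
R_c = M/A = 2127.0417/234.7500 = 9.0609 mm
θ = 44° = 0.767945 rad
V = θ·R_c·A = 0.767945·9.0609·234.7500 = 1633.451 mm³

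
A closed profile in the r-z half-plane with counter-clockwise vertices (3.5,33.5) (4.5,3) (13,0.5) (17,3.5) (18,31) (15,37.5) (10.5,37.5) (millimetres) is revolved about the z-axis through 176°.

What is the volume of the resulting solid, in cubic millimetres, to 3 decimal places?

Volume = 15310.261 mm³

Profile (r,z), 7 vertices: (3.5,33.5) (4.5,3) (13,0.5) (17,3.5) (18,31) (15,37.5) (10.5,37.5)
edge 0: (3.5,33.5)→(4.5,3)  cross = 3.5·3 − 4.5·33.5 = -140.2500; (r_i+r_j)·cross = 8·-140.2500 = -1122.0000
edge 1: (4.5,3)→(13,0.5)  cross = 4.5·0.5 − 13·3 = -36.7500; (r_i+r_j)·cross = 17.5·-36.7500 = -643.1250
edge 2: (13,0.5)→(17,3.5)  cross = 13·3.5 − 17·0.5 = 37.0000; (r_i+r_j)·cross = 30·37.0000 = 1110.0000
edge 3: (17,3.5)→(18,31)  cross = 17·31 − 18·3.5 = 464.0000; (r_i+r_j)·cross = 35·464.0000 = 16240.0000
edge 4: (18,31)→(15,37.5)  cross = 18·37.5 − 15·31 = 210.0000; (r_i+r_j)·cross = 33·210.0000 = 6930.0000
edge 5: (15,37.5)→(10.5,37.5)  cross = 15·37.5 − 10.5·37.5 = 168.7500; (r_i+r_j)·cross = 25.5·168.7500 = 4303.1250
edge 6: (10.5,37.5)→(3.5,33.5)  cross = 10.5·33.5 − 3.5·37.5 = 220.5000; (r_i+r_j)·cross = 14·220.5000 = 3087.0000
Σcross = 923.2500 → A = |Σcross|/2 = 461.6250 mm²
Σ(r_i+r_j)·cross = 29905.0000 → first moment M = |Σ|/6 = 4984.1667
R_c = M/A = 4984.1667/461.6250 = 10.7970 mm
θ = 176° = 3.071779 rad
V = θ·R_c·A = 3.071779·10.7970·461.6250 = 15310.261 mm³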